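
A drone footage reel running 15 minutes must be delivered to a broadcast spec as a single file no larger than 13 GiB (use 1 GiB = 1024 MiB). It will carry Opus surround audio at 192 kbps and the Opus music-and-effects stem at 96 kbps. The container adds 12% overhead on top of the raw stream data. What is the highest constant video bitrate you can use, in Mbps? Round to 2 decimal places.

110.49 Mbps

Budget: 13 GiB = 111669.1 Mb.
Stream payload after overhead: 111669.1 / 1.12 = 99704.6 Mb.
15 min = 900 s
Total bitrate budget: 99704.6 Mb / 900 s = 110.783 Mbps.
Audio total: 192 + 96 = 288 kbps = 0.288 Mbps.
Video: 110.783 − 0.288 = 110.495 Mbps.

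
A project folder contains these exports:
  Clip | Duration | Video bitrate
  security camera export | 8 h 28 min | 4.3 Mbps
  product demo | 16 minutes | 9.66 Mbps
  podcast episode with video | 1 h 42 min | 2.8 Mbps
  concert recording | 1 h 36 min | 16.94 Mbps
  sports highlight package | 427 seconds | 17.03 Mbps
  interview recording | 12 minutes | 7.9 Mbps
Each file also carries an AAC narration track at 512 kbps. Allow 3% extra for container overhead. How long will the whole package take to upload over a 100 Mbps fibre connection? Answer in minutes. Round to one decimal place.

49.9 minutes

Audio: 512 kbps = 0.512 Mbps.
security camera export: 4.812 Mbps × 30480 s × 1.03 = 151069.9 Mb
product demo: 10.172 Mbps × 960 s × 1.03 = 10058.1 Mb
podcast episode with video: 3.312 Mbps × 6120 s × 1.03 = 20877.5 Mb
concert recording: 17.452 Mbps × 5760 s × 1.03 = 103539.2 Mb
sports highlight package: 17.542 Mbps × 427 s × 1.03 = 7715.1 Mb
interview recording: 8.412 Mbps × 720 s × 1.03 = 6238.3 Mb
Total: 299498.2 Mb = 37437.3 MB.
At 100 Mbps: 299498.2 / 100 = 2995 s ≈ 49.9 minutes.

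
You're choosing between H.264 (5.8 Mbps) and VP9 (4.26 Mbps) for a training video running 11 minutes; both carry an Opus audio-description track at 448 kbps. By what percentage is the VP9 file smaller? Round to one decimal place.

24.6%

11 min = 660 s
Audio: 448 kbps = 0.448 Mbps.
H.264: 6.248 Mbps × 660 s = 4123.7 Mb = 0.515 GB.
VP9: 4.708 Mbps × 660 s = 3107.3 Mb = 0.388 GB.
Reduction: (1 − 0.388/0.515) × 100 = 24.65%.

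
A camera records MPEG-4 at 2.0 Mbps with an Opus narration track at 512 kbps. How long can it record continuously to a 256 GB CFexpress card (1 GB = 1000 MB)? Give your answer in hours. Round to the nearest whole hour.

226 hours

Audio: 512 kbps = 0.512 Mbps.
Total bitrate: 2.0 + 0.512 = 2.512 Mbps.
Capacity: 256 GB = 2,048,000 Mb.
Recording time: 2,048,000 / 2.512 = 815,287 s ≈ 226 hours.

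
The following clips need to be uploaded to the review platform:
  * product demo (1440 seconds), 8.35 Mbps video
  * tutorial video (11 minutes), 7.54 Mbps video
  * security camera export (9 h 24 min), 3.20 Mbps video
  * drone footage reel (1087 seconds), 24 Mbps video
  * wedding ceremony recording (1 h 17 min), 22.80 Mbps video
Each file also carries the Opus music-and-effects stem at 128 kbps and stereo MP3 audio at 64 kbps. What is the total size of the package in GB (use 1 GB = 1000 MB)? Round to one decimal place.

33.1 GB

Audio total: 128 + 64 = 192 kbps = 0.192 Mbps.
product demo: 8.542 Mbps × 1440 s = 12300.5 Mb
tutorial video: 7.732 Mbps × 660 s = 5103.1 Mb
security camera export: 3.392 Mbps × 33840 s = 114785.3 Mb
drone footage reel: 24.192 Mbps × 1087 s = 26296.7 Mb
wedding ceremony recording: 22.992 Mbps × 4620 s = 106223.0 Mb
Total: 264708.6 Mb = 33088.6 MB.
= 33.09 GB.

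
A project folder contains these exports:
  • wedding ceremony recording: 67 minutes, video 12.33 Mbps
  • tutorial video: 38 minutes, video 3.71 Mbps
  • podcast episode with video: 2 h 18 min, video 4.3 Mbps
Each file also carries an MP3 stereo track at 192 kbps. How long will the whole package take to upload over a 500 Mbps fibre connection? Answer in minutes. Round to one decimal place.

3.2 minutes

Audio: 192 kbps = 0.192 Mbps.
wedding ceremony recording: 12.522 Mbps × 4020 s = 50338.4 Mb
tutorial video: 3.902 Mbps × 2280 s = 8896.6 Mb
podcast episode with video: 4.492 Mbps × 8280 s = 37193.8 Mb
Total: 96428.8 Mb = 12053.6 MB.
At 500 Mbps: 96428.8 / 500 = 193 s ≈ 3.21 minutes.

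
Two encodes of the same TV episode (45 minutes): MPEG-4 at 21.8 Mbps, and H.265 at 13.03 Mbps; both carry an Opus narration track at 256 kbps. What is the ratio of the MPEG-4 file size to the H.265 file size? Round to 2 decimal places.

45 min = 2700 s
Audio: 256 kbps = 0.256 Mbps.
MPEG-4: 22.056 Mbps × 2700 s = 59551.2 Mb = 6.933 GiB.
H.265: 13.286 Mbps × 2700 s = 35872.2 Mb = 4.176 GiB.
Ratio: 6.933 / 4.176 = 1.660.

1.66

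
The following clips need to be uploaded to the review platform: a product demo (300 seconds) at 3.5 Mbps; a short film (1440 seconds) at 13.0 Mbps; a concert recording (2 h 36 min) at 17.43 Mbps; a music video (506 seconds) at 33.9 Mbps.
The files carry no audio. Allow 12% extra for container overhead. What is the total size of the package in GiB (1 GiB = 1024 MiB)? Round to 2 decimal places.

26.09 GiB

product demo: 3.500 Mbps × 300 s × 1.12 = 1176.0 Mb
short film: 13.000 Mbps × 1440 s × 1.12 = 20966.4 Mb
concert recording: 17.430 Mbps × 9360 s × 1.12 = 182722.2 Mb
music video: 33.900 Mbps × 506 s × 1.12 = 19211.8 Mb
Total: 224076.4 Mb = 28009.5 MB.
= 26.09 GiB.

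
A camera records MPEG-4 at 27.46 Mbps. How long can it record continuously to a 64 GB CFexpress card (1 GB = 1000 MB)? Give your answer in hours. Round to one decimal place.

5.2 hours

Capacity: 64 GB = 512,000 Mb.
Recording time: 512,000 / 27.460 = 18,645 s ≈ 5.18 hours.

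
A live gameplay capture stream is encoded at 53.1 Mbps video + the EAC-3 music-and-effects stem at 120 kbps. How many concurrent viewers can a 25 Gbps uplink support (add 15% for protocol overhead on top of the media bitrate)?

Audio: 120 kbps = 0.120 Mbps.
Per-viewer media rate: 53.220 Mbps.
On the wire with 15% overhead: 61.203 Mbps.
25 Gbps = 25,000 Mbps; 25,000 / 61.203 = 408.48 → 408 viewers.

408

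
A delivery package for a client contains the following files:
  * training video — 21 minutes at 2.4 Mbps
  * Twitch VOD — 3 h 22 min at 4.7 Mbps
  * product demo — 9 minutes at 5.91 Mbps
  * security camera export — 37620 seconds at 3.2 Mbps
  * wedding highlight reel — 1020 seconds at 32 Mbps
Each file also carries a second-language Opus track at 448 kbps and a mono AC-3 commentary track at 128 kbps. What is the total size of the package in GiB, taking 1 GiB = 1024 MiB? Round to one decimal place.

28.7 GiB

Audio total: 448 + 128 = 576 kbps = 0.576 Mbps.
training video: 2.976 Mbps × 1260 s = 3749.8 Mb
Twitch VOD: 5.276 Mbps × 12120 s = 63945.1 Mb
product demo: 6.486 Mbps × 540 s = 3502.4 Mb
security camera export: 3.776 Mbps × 37620 s = 142053.1 Mb
wedding highlight reel: 32.576 Mbps × 1020 s = 33227.5 Mb
Total: 246478.0 Mb = 30809.7 MB.
= 28.69 GiB.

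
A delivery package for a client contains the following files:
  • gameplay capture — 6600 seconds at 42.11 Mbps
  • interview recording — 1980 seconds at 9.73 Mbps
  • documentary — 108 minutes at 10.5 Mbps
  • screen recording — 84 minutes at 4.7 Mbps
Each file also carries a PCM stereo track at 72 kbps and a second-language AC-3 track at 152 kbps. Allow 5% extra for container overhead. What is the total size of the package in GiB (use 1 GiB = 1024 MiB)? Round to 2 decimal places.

48.09 GiB

Audio total: 72 + 152 = 224 kbps = 0.224 Mbps.
gameplay capture: 42.334 Mbps × 6600 s × 1.05 = 293374.6 Mb
interview recording: 9.954 Mbps × 1980 s × 1.05 = 20694.4 Mb
documentary: 10.724 Mbps × 6480 s × 1.05 = 72966.1 Mb
screen recording: 4.924 Mbps × 5040 s × 1.05 = 26057.8 Mb
Total: 413092.9 Mb = 51636.6 MB.
= 48.09 GiB.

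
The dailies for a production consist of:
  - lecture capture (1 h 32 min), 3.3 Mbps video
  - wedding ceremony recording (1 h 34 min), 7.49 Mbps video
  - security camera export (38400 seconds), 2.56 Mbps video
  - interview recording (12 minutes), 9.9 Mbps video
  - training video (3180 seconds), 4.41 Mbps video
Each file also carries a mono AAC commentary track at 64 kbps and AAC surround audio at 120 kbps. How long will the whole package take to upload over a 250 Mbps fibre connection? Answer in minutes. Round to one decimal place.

Audio total: 64 + 120 = 184 kbps = 0.184 Mbps.
lecture capture: 3.484 Mbps × 5520 s = 19231.7 Mb
wedding ceremony recording: 7.674 Mbps × 5640 s = 43281.4 Mb
security camera export: 2.744 Mbps × 38400 s = 105369.6 Mb
interview recording: 10.084 Mbps × 720 s = 7260.5 Mb
training video: 4.594 Mbps × 3180 s = 14608.9 Mb
Total: 189752.0 Mb = 23719.0 MB.
At 250 Mbps: 189752.0 / 250 = 759 s ≈ 12.7 minutes.

12.7 minutes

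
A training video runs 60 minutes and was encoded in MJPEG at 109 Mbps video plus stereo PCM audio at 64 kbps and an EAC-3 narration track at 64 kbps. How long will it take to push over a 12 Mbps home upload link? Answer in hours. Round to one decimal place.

9.1 hours

60 min = 3600 s
Audio total: 64 + 64 = 128 kbps = 0.128 Mbps.
Total bitrate: 109.128 Mbps.
File: 109.128 Mbps × 3600 s = 392860.8 Mb.
At 12 Mbps: 392860.8 / 12 = 32738.4 s ≈ 9.09 hours.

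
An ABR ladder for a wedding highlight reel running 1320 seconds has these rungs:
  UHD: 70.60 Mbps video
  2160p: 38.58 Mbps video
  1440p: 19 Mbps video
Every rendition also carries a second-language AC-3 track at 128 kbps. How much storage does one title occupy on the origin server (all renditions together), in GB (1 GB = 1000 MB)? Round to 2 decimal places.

Audio: 128 kbps = 0.128 Mbps.
Sum of rendition bitrates: (70.60+0.128) + (38.58+0.128) + (19+0.128) = 128.564 Mbps.
× 1320 s = 169,704 Mb = 21,213 MB = 21.21 GB.

21.21 GB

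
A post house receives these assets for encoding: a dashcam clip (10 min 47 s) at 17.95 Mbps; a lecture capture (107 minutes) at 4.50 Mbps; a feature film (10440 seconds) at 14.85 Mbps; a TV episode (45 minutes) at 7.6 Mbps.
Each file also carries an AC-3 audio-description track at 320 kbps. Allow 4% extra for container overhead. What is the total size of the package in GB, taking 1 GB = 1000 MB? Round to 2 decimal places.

Audio: 320 kbps = 0.320 Mbps.
dashcam clip: 18.270 Mbps × 647 s × 1.04 = 12293.5 Mb
lecture capture: 4.820 Mbps × 6420 s × 1.04 = 32182.2 Mb
feature film: 15.170 Mbps × 10440 s × 1.04 = 164709.8 Mb
TV episode: 7.920 Mbps × 2700 s × 1.04 = 22239.4 Mb
Total: 231424.8 Mb = 28928.1 MB.
= 28.93 GB.

28.93 GB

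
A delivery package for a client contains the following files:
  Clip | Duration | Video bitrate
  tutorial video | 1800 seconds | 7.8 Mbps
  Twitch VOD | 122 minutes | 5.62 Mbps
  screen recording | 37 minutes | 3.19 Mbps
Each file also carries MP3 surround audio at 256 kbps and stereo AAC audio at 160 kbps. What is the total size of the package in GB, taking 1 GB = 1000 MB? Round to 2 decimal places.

8.37 GB

Audio total: 256 + 160 = 416 kbps = 0.416 Mbps.
tutorial video: 8.216 Mbps × 1800 s = 14788.8 Mb
Twitch VOD: 6.036 Mbps × 7320 s = 44183.5 Mb
screen recording: 3.606 Mbps × 2220 s = 8005.3 Mb
Total: 66977.6 Mb = 8372.2 MB.
= 8.372 GB.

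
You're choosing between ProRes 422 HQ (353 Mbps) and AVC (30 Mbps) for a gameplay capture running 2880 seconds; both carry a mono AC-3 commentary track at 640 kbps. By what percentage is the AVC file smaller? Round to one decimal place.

91.3%

Audio: 640 kbps = 0.640 Mbps.
ProRes 422 HQ: 353.640 Mbps × 2880 s = 1018483.2 Mb = 127.310 GB.
AVC: 30.640 Mbps × 2880 s = 88243.2 Mb = 11.030 GB.
Reduction: (1 − 11.030/127.310) × 100 = 91.34%.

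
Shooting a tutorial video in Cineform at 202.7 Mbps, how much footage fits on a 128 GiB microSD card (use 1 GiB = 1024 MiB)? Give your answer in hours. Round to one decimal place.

Capacity: 128 GiB = 1,099,512 Mb.
Recording time: 1,099,512 / 202.700 = 5,424 s ≈ 1.51 hours.

1.5 hours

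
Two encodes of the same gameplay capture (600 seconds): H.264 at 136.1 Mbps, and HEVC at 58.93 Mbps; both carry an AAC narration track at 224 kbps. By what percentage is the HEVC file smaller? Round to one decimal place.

Audio: 224 kbps = 0.224 Mbps.
H.264: 136.324 Mbps × 600 s = 81794.4 Mb = 9.522 GiB.
HEVC: 59.154 Mbps × 600 s = 35492.4 Mb = 4.132 GiB.
Reduction: (1 − 4.132/9.522) × 100 = 56.61%.

56.6%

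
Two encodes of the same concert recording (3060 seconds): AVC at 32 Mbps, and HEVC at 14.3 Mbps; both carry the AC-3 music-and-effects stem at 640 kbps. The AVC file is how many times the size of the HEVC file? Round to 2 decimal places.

Audio: 640 kbps = 0.640 Mbps.
AVC: 32.640 Mbps × 3060 s = 99878.4 Mb = 12.485 GB.
HEVC: 14.940 Mbps × 3060 s = 45716.4 Mb = 5.715 GB.
Ratio: 12.485 / 5.715 = 2.185.

2.18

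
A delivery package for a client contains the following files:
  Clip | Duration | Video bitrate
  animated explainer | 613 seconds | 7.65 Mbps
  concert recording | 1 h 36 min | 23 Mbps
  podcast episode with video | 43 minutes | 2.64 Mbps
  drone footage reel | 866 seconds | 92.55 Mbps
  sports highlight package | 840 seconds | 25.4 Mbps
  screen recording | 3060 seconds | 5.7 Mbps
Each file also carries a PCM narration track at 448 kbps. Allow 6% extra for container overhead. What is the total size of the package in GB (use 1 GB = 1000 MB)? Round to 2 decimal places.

35.65 GB

Audio: 448 kbps = 0.448 Mbps.
animated explainer: 8.098 Mbps × 613 s × 1.06 = 5261.9 Mb
concert recording: 23.448 Mbps × 5760 s × 1.06 = 143164.1 Mb
podcast episode with video: 3.088 Mbps × 2580 s × 1.06 = 8445.1 Mb
drone footage reel: 92.998 Mbps × 866 s × 1.06 = 85368.4 Mb
sports highlight package: 25.848 Mbps × 840 s × 1.06 = 23015.1 Mb
screen recording: 6.148 Mbps × 3060 s × 1.06 = 19941.7 Mb
Total: 285196.2 Mb = 35649.5 MB.
= 35.65 GB.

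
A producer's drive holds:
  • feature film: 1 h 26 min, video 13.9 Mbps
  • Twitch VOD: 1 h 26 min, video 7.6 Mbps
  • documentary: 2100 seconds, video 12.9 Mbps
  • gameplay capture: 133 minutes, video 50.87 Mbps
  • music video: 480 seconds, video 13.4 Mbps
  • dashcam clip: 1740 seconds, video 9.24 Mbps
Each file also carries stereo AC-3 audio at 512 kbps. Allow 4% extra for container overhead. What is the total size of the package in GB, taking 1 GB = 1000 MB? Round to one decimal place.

Audio: 512 kbps = 0.512 Mbps.
feature film: 14.412 Mbps × 5160 s × 1.04 = 77340.6 Mb
Twitch VOD: 8.112 Mbps × 5160 s × 1.04 = 43532.2 Mb
documentary: 13.412 Mbps × 2100 s × 1.04 = 29291.8 Mb
gameplay capture: 51.382 Mbps × 7980 s × 1.04 = 426429.5 Mb
music video: 13.912 Mbps × 480 s × 1.04 = 6944.9 Mb
dashcam clip: 9.752 Mbps × 1740 s × 1.04 = 17647.2 Mb
Total: 601186.2 Mb = 75148.3 MB.
= 75.15 GB.

75.1 GB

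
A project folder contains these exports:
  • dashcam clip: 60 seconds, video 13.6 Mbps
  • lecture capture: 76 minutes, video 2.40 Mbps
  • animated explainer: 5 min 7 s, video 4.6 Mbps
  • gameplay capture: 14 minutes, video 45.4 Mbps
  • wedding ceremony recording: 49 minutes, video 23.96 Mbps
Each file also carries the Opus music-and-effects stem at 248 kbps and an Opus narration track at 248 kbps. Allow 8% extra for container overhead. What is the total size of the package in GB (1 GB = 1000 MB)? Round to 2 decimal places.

17.02 GB

Audio total: 248 + 248 = 496 kbps = 0.496 Mbps.
dashcam clip: 14.096 Mbps × 60 s × 1.08 = 913.4 Mb
lecture capture: 2.896 Mbps × 4560 s × 1.08 = 14262.2 Mb
animated explainer: 5.096 Mbps × 307 s × 1.08 = 1689.6 Mb
gameplay capture: 45.896 Mbps × 840 s × 1.08 = 41636.9 Mb
wedding ceremony recording: 24.456 Mbps × 2940 s × 1.08 = 77652.7 Mb
Total: 136154.8 Mb = 17019.4 MB.
= 17.02 GB.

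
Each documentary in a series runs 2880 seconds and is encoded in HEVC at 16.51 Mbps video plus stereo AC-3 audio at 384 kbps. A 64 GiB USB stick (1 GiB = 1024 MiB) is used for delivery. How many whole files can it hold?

11

Audio: 384 kbps = 0.384 Mbps.
Total bitrate: 16.894 Mbps.
Per item: 16.894 Mbps × 2880 s = 48,655 Mb = 6,082 MB.
Capacity: 64 GiB = 549,756 Mb; 11.30 items → 11 complete.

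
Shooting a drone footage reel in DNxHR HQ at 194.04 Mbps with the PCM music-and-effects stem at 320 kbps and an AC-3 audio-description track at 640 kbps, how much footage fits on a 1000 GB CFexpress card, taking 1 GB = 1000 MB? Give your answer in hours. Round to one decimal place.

Audio total: 320 + 640 = 960 kbps = 0.960 Mbps.
Total bitrate: 194.04 + 0.960 = 195.000 Mbps.
Capacity: 1000 GB = 8,000,000 Mb.
Recording time: 8,000,000 / 195.000 = 41,026 s ≈ 11.4 hours.

11.4 hours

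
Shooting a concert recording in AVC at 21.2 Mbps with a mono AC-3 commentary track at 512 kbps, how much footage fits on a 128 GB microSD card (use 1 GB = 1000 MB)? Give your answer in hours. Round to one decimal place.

13.1 hours

Audio: 512 kbps = 0.512 Mbps.
Total bitrate: 21.2 + 0.512 = 21.712 Mbps.
Capacity: 128 GB = 1,024,000 Mb.
Recording time: 1,024,000 / 21.712 = 47,163 s ≈ 13.1 hours.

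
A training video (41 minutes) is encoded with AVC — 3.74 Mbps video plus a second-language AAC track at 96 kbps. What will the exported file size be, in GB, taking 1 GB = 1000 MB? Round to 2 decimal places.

41 min = 2460 s
Audio: 96 kbps = 0.096 Mbps.
Total bitrate: 3.74 + 0.096 = 3.836 Mbps.
Stream data: 3.836 Mbps × 2460 s = 9436.6 Mb.
9,437 Mb ÷ 8 = 1,180 MB → 1.180 GB.

1.18 GB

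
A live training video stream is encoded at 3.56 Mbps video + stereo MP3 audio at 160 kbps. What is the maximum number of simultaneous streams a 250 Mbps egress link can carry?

Audio: 160 kbps = 0.160 Mbps.
Per-viewer media rate: 3.720 Mbps.
250 Mbps = 250.0 Mbps; 250.0 / 3.720 = 67.20 → 67 viewers.

67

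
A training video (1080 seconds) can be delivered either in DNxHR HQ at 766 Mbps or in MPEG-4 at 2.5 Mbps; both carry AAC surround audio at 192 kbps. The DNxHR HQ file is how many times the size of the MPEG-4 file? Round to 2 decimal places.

284.62

Audio: 192 kbps = 0.192 Mbps.
DNxHR HQ: 766.192 Mbps × 1080 s = 827487.4 Mb = 103.436 GB.
MPEG-4: 2.692 Mbps × 1080 s = 2907.4 Mb = 0.363 GB.
Ratio: 103.436 / 0.363 = 284.618.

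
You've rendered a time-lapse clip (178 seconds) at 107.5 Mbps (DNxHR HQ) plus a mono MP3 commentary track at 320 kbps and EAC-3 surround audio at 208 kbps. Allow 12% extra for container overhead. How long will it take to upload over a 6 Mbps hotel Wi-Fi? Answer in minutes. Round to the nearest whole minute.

60 minutes

Audio total: 320 + 208 = 528 kbps = 0.528 Mbps.
Total bitrate: 108.028 Mbps.
File: 108.028 Mbps × 178 s = 19229.0 Mb.
With 12% container overhead: ×1.12. → 21536.5 Mb.
At 6 Mbps: 21536.5 / 6 = 3589.4 s ≈ 59.8 minutes.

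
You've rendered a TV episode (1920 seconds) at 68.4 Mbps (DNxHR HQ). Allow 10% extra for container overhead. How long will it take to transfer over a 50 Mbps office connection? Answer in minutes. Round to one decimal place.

File: 68.400 Mbps × 1920 s = 131328.0 Mb.
With 10% container overhead: ×1.10. → 144460.8 Mb.
At 50 Mbps: 144460.8 / 50 = 2889.2 s ≈ 48.2 minutes.

48.2 minutes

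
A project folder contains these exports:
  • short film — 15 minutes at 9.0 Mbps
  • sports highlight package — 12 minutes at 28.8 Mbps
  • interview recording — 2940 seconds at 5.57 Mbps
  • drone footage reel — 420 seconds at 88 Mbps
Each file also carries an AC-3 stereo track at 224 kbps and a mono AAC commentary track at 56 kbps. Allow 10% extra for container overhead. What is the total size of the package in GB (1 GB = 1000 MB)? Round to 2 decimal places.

11.49 GB

Audio total: 224 + 56 = 280 kbps = 0.280 Mbps.
short film: 9.280 Mbps × 900 s × 1.10 = 9187.2 Mb
sports highlight package: 29.080 Mbps × 720 s × 1.10 = 23031.4 Mb
interview recording: 5.850 Mbps × 2940 s × 1.10 = 18918.9 Mb
drone footage reel: 88.280 Mbps × 420 s × 1.10 = 40785.4 Mb
Total: 91922.8 Mb = 11490.4 MB.
= 11.49 GB.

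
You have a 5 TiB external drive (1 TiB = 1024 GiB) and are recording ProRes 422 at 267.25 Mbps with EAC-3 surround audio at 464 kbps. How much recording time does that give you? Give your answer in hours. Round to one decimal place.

Audio: 464 kbps = 0.464 Mbps.
Total bitrate: 267.25 + 0.464 = 267.714 Mbps.
Capacity: 5 TiB = 43,980,465 Mb.
Recording time: 43,980,465 / 267.714 = 164,282 s ≈ 45.6 hours.

45.6 hours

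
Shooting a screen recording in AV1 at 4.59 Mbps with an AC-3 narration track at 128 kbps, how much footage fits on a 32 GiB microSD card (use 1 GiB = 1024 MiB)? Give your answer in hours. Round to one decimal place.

16.2 hours

Audio: 128 kbps = 0.128 Mbps.
Total bitrate: 4.59 + 0.128 = 4.718 Mbps.
Capacity: 32 GiB = 274,878 Mb.
Recording time: 274,878 / 4.718 = 58,262 s ≈ 16.2 hours.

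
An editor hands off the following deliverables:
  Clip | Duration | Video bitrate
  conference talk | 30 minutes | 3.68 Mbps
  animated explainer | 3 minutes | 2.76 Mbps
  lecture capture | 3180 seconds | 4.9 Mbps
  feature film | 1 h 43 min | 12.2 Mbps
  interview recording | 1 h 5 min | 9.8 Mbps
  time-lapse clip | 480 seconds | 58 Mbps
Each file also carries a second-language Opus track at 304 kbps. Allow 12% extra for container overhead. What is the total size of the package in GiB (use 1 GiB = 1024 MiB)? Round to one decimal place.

Audio: 304 kbps = 0.304 Mbps.
conference talk: 3.984 Mbps × 1800 s × 1.12 = 8031.7 Mb
animated explainer: 3.064 Mbps × 180 s × 1.12 = 617.7 Mb
lecture capture: 5.204 Mbps × 3180 s × 1.12 = 18534.6 Mb
feature film: 12.504 Mbps × 6180 s × 1.12 = 86547.7 Mb
interview recording: 10.104 Mbps × 3900 s × 1.12 = 44134.3 Mb
time-lapse clip: 58.304 Mbps × 480 s × 1.12 = 31344.2 Mb
Total: 189210.2 Mb = 23651.3 MB.
= 22.03 GiB.

22.0 GiB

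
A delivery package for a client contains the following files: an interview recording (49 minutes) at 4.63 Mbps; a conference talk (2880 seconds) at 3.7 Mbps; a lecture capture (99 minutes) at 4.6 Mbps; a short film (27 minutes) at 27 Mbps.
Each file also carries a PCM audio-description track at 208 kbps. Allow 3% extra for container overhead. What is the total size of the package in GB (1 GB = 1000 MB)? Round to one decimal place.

12.6 GB

Audio: 208 kbps = 0.208 Mbps.
interview recording: 4.838 Mbps × 2940 s × 1.03 = 14650.4 Mb
conference talk: 3.908 Mbps × 2880 s × 1.03 = 11592.7 Mb
lecture capture: 4.808 Mbps × 5940 s × 1.03 = 29416.3 Mb
short film: 27.208 Mbps × 1620 s × 1.03 = 45399.3 Mb
Total: 101058.7 Mb = 12632.3 MB.
= 12.63 GB.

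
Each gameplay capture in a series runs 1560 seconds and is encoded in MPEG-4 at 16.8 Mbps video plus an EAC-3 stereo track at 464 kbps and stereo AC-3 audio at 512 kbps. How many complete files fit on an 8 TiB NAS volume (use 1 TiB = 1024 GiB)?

2537

Audio total: 464 + 512 = 976 kbps = 0.976 Mbps.
Total bitrate: 17.776 Mbps.
Per item: 17.776 Mbps × 1560 s = 27,731 Mb = 3,466 MB.
Capacity: 8 TiB = 70,368,744 Mb; 2537.59 items → 2537 complete.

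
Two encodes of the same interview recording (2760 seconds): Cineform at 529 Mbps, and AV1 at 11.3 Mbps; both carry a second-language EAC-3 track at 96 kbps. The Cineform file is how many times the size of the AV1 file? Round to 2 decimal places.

Audio: 96 kbps = 0.096 Mbps.
Cineform: 529.096 Mbps × 2760 s = 1460305.0 Mb = 182.538 GB.
AV1: 11.396 Mbps × 2760 s = 31453.0 Mb = 3.932 GB.
Ratio: 182.538 / 3.932 = 46.428.

46.43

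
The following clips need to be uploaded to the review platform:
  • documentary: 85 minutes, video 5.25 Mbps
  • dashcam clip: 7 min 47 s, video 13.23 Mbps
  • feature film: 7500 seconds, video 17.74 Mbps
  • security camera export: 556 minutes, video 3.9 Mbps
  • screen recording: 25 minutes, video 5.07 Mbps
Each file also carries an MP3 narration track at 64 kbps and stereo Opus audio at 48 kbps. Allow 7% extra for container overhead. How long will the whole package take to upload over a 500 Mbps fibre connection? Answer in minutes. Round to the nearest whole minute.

Audio total: 64 + 48 = 112 kbps = 0.112 Mbps.
documentary: 5.362 Mbps × 5100 s × 1.07 = 29260.4 Mb
dashcam clip: 13.342 Mbps × 467 s × 1.07 = 6666.9 Mb
feature film: 17.852 Mbps × 7500 s × 1.07 = 143262.3 Mb
security camera export: 4.012 Mbps × 33360 s × 1.07 = 143209.1 Mb
screen recording: 5.182 Mbps × 1500 s × 1.07 = 8317.1 Mb
Total: 330715.9 Mb = 41339.5 MB.
At 500 Mbps: 330715.9 / 500 = 661 s ≈ 11 minutes.

11 minutes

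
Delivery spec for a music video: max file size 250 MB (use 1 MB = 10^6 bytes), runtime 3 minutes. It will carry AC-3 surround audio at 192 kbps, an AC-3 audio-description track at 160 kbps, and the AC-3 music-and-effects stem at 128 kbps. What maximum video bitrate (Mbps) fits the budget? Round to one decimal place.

Budget: 250 MB = 2000.0 Mb.
3 min = 180 s
Total bitrate budget: 2000.0 Mb / 180 s = 11.111 Mbps.
Audio total: 192 + 160 + 128 = 480 kbps = 0.480 Mbps.
Video: 11.111 − 0.480 = 10.631 Mbps.

10.6 Mbps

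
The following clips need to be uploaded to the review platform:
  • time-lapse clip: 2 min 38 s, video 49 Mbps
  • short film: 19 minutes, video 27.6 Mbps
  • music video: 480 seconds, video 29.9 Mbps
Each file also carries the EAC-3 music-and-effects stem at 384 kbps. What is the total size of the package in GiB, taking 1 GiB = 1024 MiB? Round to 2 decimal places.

6.31 GiB

Audio: 384 kbps = 0.384 Mbps.
time-lapse clip: 49.384 Mbps × 158 s = 7802.7 Mb
short film: 27.984 Mbps × 1140 s = 31901.8 Mb
music video: 30.284 Mbps × 480 s = 14536.3 Mb
Total: 54240.8 Mb = 6780.1 MB.
= 6.314 GiB.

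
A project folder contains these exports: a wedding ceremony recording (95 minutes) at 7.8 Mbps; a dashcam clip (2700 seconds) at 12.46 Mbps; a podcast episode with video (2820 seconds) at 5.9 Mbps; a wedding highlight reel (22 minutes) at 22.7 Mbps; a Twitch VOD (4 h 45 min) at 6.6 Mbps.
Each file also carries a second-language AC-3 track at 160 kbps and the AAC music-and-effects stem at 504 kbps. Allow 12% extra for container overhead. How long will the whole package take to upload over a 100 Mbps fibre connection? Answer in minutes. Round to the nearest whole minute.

Audio total: 160 + 504 = 664 kbps = 0.664 Mbps.
wedding ceremony recording: 8.464 Mbps × 5700 s × 1.12 = 54034.2 Mb
dashcam clip: 13.124 Mbps × 2700 s × 1.12 = 39687.0 Mb
podcast episode with video: 6.564 Mbps × 2820 s × 1.12 = 20731.7 Mb
wedding highlight reel: 23.364 Mbps × 1320 s × 1.12 = 34541.3 Mb
Twitch VOD: 7.264 Mbps × 17100 s × 1.12 = 139120.1 Mb
Total: 288114.4 Mb = 36014.3 MB.
At 100 Mbps: 288114.4 / 100 = 2881 s ≈ 48 minutes.

48 minutes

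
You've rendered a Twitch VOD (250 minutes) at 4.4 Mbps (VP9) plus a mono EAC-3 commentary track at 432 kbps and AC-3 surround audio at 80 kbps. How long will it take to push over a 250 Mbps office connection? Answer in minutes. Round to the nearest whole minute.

5 minutes

250 min = 15000 s
Audio total: 432 + 80 = 512 kbps = 0.512 Mbps.
Total bitrate: 4.912 Mbps.
File: 4.912 Mbps × 15000 s = 73680.0 Mb.
At 250 Mbps: 73680.0 / 250 = 294.7 s ≈ 4.91 minutes.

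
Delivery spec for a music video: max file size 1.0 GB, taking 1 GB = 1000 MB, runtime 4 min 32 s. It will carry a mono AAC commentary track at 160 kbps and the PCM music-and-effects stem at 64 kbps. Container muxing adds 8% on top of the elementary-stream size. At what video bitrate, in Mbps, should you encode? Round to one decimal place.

Budget: 1.0 GB = 8000.0 Mb.
Stream payload after overhead: 8000.0 / 1.08 = 7407.4 Mb.
4 min 32 s = 272 s
Total bitrate budget: 7407.4 Mb / 272 s = 27.233 Mbps.
Audio total: 160 + 64 = 224 kbps = 0.224 Mbps.
Video: 27.233 − 0.224 = 27.009 Mbps.

27.0 Mbps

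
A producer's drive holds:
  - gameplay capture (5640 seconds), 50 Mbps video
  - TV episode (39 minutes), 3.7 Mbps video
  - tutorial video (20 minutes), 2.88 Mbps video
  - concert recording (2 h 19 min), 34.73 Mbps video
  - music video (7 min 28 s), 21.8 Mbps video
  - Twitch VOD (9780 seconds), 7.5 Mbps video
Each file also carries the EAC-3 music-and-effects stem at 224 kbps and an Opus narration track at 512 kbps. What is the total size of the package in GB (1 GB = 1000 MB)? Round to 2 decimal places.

Audio total: 224 + 512 = 736 kbps = 0.736 Mbps.
gameplay capture: 50.736 Mbps × 5640 s = 286151.0 Mb
TV episode: 4.436 Mbps × 2340 s = 10380.2 Mb
tutorial video: 3.616 Mbps × 1200 s = 4339.2 Mb
concert recording: 35.466 Mbps × 8340 s = 295786.4 Mb
music video: 22.536 Mbps × 448 s = 10096.1 Mb
Twitch VOD: 8.236 Mbps × 9780 s = 80548.1 Mb
Total: 687301.1 Mb = 85912.6 MB.
= 85.91 GB.

85.91 GB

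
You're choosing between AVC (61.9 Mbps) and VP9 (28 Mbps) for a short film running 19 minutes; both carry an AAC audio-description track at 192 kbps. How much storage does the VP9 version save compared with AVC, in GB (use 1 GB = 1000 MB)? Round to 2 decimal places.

4.83 GB

19 min = 1140 s
Audio: 192 kbps = 0.192 Mbps.
AVC: 62.092 Mbps × 1140 s = 70784.9 Mb = 8.848 GB.
VP9: 28.192 Mbps × 1140 s = 32138.9 Mb = 4.017 GB.
Saving: 8.848 − 4.017 = 4.831 GB.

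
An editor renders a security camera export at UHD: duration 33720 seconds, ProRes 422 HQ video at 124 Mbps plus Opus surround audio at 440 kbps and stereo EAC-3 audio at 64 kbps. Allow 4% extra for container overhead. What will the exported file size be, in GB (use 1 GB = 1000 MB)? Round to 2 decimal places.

545.78 GB

Audio total: 440 + 64 = 504 kbps = 0.504 Mbps.
Total bitrate: 124 + 0.504 = 124.504 Mbps.
Stream data: 124.504 Mbps × 33720 s = 4198274.9 Mb.
With 4% container overhead: ×1.04.
4,366,206 Mb ÷ 8 = 545,776 MB → 545.8 GB.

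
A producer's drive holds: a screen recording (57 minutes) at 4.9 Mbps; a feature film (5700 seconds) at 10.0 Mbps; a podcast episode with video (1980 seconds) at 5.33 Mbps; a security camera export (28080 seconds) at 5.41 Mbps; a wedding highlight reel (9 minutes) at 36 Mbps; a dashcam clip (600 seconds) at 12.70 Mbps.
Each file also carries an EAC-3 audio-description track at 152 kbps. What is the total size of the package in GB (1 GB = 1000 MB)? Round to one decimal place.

Audio: 152 kbps = 0.152 Mbps.
screen recording: 5.052 Mbps × 3420 s = 17277.8 Mb
feature film: 10.152 Mbps × 5700 s = 57866.4 Mb
podcast episode with video: 5.482 Mbps × 1980 s = 10854.4 Mb
security camera export: 5.562 Mbps × 28080 s = 156181.0 Mb
wedding highlight reel: 36.152 Mbps × 540 s = 19522.1 Mb
dashcam clip: 12.852 Mbps × 600 s = 7711.2 Mb
Total: 269412.8 Mb = 33676.6 MB.
= 33.68 GB.

33.7 GB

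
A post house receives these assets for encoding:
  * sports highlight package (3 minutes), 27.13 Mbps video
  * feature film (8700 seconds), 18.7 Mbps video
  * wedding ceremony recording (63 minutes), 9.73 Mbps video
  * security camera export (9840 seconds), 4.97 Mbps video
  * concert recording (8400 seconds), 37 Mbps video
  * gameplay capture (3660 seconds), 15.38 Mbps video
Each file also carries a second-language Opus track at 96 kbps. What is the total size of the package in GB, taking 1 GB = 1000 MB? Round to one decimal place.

78.0 GB

Audio: 96 kbps = 0.096 Mbps.
sports highlight package: 27.226 Mbps × 180 s = 4900.7 Mb
feature film: 18.796 Mbps × 8700 s = 163525.2 Mb
wedding ceremony recording: 9.826 Mbps × 3780 s = 37142.3 Mb
security camera export: 5.066 Mbps × 9840 s = 49849.4 Mb
concert recording: 37.096 Mbps × 8400 s = 311606.4 Mb
gameplay capture: 15.476 Mbps × 3660 s = 56642.2 Mb
Total: 623666.2 Mb = 77958.3 MB.
= 77.96 GB.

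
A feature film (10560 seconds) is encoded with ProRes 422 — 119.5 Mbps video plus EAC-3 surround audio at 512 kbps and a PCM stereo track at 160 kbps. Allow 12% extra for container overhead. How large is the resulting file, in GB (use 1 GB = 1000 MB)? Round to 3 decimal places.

Audio total: 512 + 160 = 672 kbps = 0.672 Mbps.
Total bitrate: 119.5 + 0.672 = 120.172 Mbps.
Stream data: 120.172 Mbps × 10560 s = 1269016.3 Mb.
With 12% container overhead: ×1.12.
1,421,298 Mb ÷ 8 = 177,662 MB → 177.7 GB.

177.662 GB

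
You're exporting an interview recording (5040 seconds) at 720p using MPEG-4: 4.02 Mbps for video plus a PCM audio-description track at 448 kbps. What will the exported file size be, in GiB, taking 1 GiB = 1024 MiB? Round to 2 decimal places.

2.62 GiB

Audio: 448 kbps = 0.448 Mbps.
Total bitrate: 4.02 + 0.448 = 4.468 Mbps.
Stream data: 4.468 Mbps × 5040 s = 22518.7 Mb.
22,519 Mb = 2,814,840,000 bytes ÷ 1,073,741,824 = 2.622 GiB.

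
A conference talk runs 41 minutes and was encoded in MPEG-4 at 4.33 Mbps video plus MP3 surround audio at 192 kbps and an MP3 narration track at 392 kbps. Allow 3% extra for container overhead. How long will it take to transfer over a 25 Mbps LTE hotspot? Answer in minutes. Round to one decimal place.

8.3 minutes

41 min = 2460 s
Audio total: 192 + 392 = 584 kbps = 0.584 Mbps.
Total bitrate: 4.914 Mbps.
File: 4.914 Mbps × 2460 s = 12088.4 Mb.
With 3% container overhead: ×1.03. → 12451.1 Mb.
At 25 Mbps: 12451.1 / 25 = 498.0 s ≈ 8.3 minutes.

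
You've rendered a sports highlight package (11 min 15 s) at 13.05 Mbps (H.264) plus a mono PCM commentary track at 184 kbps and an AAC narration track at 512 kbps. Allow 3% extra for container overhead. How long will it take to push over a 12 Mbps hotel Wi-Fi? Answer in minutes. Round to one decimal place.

13.3 minutes

11 min 15 s = 675 s
Audio total: 184 + 512 = 696 kbps = 0.696 Mbps.
Total bitrate: 13.746 Mbps.
File: 13.746 Mbps × 675 s = 9278.5 Mb.
With 3% container overhead: ×1.03. → 9556.9 Mb.
At 12 Mbps: 9556.9 / 12 = 796.4 s ≈ 13.3 minutes.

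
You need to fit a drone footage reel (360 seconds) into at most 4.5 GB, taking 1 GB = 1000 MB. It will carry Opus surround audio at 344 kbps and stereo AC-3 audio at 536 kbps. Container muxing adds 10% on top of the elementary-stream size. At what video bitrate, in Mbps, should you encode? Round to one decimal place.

90.0 Mbps

Budget: 4.5 GB = 36000.0 Mb.
Stream payload after overhead: 36000.0 / 1.10 = 32727.3 Mb.
Total bitrate budget: 32727.3 Mb / 360 s = 90.909 Mbps.
Audio total: 344 + 536 = 880 kbps = 0.880 Mbps.
Video: 90.909 − 0.880 = 90.029 Mbps.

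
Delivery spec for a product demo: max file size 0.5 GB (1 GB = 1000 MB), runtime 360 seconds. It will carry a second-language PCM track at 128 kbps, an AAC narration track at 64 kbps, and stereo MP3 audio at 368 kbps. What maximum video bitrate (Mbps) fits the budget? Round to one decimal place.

10.6 Mbps

Budget: 0.5 GB = 4000.0 Mb.
Total bitrate budget: 4000.0 Mb / 360 s = 11.111 Mbps.
Audio total: 128 + 64 + 368 = 560 kbps = 0.560 Mbps.
Video: 11.111 − 0.560 = 10.551 Mbps.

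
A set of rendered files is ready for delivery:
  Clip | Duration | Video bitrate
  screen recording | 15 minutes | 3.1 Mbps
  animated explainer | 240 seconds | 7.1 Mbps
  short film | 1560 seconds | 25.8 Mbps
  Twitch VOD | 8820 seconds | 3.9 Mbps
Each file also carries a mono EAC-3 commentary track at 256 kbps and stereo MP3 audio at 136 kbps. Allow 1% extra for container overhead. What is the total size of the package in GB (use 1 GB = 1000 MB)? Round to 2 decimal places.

10.56 GB

Audio total: 256 + 136 = 392 kbps = 0.392 Mbps.
screen recording: 3.492 Mbps × 900 s × 1.01 = 3174.2 Mb
animated explainer: 7.492 Mbps × 240 s × 1.01 = 1816.1 Mb
short film: 26.192 Mbps × 1560 s × 1.01 = 41268.1 Mb
Twitch VOD: 4.292 Mbps × 8820 s × 1.01 = 38234.0 Mb
Total: 84492.4 Mb = 10561.5 MB.
= 10.56 GB.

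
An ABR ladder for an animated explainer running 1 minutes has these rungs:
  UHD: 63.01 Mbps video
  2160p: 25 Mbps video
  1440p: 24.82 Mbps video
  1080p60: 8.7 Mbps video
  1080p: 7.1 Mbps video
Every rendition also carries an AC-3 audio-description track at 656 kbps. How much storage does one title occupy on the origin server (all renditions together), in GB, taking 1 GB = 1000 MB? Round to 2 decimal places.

0.99 GB

Audio: 656 kbps = 0.656 Mbps.
Sum of rendition bitrates: (63.01+0.656) + (25+0.656) + (24.82+0.656) + (8.7+0.656) + (7.1+0.656) = 131.910 Mbps.
× 60 s = 7,915 Mb = 989.3 MB = 0.9893 GB.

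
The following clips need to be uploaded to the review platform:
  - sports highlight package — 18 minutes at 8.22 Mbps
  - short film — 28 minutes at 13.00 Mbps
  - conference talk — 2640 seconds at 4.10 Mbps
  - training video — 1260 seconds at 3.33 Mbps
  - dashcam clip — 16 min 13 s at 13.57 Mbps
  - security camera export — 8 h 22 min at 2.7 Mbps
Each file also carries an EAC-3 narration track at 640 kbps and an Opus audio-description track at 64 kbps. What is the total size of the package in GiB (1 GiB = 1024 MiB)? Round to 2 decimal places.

19.42 GiB

Audio total: 640 + 64 = 704 kbps = 0.704 Mbps.
sports highlight package: 8.924 Mbps × 1080 s = 9637.9 Mb
short film: 13.704 Mbps × 1680 s = 23022.7 Mb
conference talk: 4.804 Mbps × 2640 s = 12682.6 Mb
training video: 4.034 Mbps × 1260 s = 5082.8 Mb
dashcam clip: 14.274 Mbps × 973 s = 13888.6 Mb
security camera export: 3.404 Mbps × 30120 s = 102528.5 Mb
Total: 166843.1 Mb = 20855.4 MB.
= 19.42 GiB.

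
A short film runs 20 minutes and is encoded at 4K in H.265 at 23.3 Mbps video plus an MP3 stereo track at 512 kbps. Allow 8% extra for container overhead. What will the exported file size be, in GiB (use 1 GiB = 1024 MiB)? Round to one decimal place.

3.6 GiB

20 min = 1200 s
Audio: 512 kbps = 0.512 Mbps.
Total bitrate: 23.3 + 0.512 = 23.812 Mbps.
Stream data: 23.812 Mbps × 1200 s = 28574.4 Mb.
With 8% container overhead: ×1.08.
30,860 Mb = 3,857,544,000 bytes ÷ 1,073,741,824 = 3.593 GiB.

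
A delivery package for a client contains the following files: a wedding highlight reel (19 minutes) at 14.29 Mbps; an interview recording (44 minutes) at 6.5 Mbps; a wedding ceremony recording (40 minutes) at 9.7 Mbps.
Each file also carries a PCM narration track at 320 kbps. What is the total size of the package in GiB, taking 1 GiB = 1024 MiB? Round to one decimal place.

6.8 GiB

Audio: 320 kbps = 0.320 Mbps.
wedding highlight reel: 14.610 Mbps × 1140 s = 16655.4 Mb
interview recording: 6.820 Mbps × 2640 s = 18004.8 Mb
wedding ceremony recording: 10.020 Mbps × 2400 s = 24048.0 Mb
Total: 58708.2 Mb = 7338.5 MB.
= 6.835 GiB.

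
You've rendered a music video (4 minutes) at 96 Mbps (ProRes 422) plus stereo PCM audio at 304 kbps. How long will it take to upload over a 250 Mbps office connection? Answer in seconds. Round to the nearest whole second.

92 seconds

4 min = 240 s
Audio: 304 kbps = 0.304 Mbps.
Total bitrate: 96.304 Mbps.
File: 96.304 Mbps × 240 s = 23113.0 Mb.
At 250 Mbps: 23113.0 / 250 = 92.5 s ≈ 92.5 seconds.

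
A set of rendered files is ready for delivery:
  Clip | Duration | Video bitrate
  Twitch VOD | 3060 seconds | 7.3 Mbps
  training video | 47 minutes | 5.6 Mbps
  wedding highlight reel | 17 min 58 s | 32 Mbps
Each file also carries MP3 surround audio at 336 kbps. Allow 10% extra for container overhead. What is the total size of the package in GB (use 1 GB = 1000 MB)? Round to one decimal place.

10.3 GB

Audio: 336 kbps = 0.336 Mbps.
Twitch VOD: 7.636 Mbps × 3060 s × 1.10 = 25702.8 Mb
training video: 5.936 Mbps × 2820 s × 1.10 = 18413.5 Mb
wedding highlight reel: 32.336 Mbps × 1078 s × 1.10 = 38344.0 Mb
Total: 82460.3 Mb = 10307.5 MB.
= 10.31 GB.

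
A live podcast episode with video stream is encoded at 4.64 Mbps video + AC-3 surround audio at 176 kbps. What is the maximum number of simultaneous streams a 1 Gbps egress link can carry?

207

Audio: 176 kbps = 0.176 Mbps.
Per-viewer media rate: 4.816 Mbps.
1 Gbps = 1,000 Mbps; 1,000 / 4.816 = 207.64 → 207 viewers.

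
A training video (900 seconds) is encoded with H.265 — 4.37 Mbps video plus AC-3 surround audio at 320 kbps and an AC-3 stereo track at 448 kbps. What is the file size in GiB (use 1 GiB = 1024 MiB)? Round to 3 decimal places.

0.538 GiB

Audio total: 320 + 448 = 768 kbps = 0.768 Mbps.
Total bitrate: 4.37 + 0.768 = 5.138 Mbps.
Stream data: 5.138 Mbps × 900 s = 4624.2 Mb.
4,624 Mb = 578,025,000 bytes ÷ 1,073,741,824 = 0.5383 GiB.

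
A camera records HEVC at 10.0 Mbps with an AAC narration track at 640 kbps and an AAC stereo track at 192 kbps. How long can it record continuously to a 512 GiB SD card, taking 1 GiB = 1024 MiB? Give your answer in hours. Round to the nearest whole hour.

Audio total: 640 + 192 = 832 kbps = 0.832 Mbps.
Total bitrate: 10.0 + 0.832 = 10.832 Mbps.
Capacity: 512 GiB = 4,398,047 Mb.
Recording time: 4,398,047 / 10.832 = 406,023 s ≈ 113 hours.

113 hours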